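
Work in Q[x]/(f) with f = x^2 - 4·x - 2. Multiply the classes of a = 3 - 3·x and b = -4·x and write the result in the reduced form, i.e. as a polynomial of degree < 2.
First multiply in Q[x] without reducing: a · b = 12·x^2 - 12·x. Now divide by f(x) = x^2 - 4·x - 2, eliminating the leading term at each step:
  leading term 12·x^2: subtract (12)·f(x) = 12·x^2 - 48·x - 24, leaving 36·x + 24
The degree is now < 2, so this is the remainder. Hence a · b ≡ 36·x + 24 in Q[x]/(f).

Final answer: a · b ≡ 36·x + 24 (mod f(x))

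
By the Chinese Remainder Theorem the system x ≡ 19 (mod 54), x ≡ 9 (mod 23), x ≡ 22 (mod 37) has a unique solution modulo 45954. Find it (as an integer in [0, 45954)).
The moduli 54, 23, 37 are pairwise coprime, so by the CRT there is a unique solution mod 54·23·37 = 45954.
Solve by successive substitution. Start with x ≡ 19 (mod 54).
  Combine with x ≡ 9 (mod 23): write x = 19 + 54·t and require 19 + 54·t ≡ 9 (mod 23), i.e. 54·t ≡ 9 − 19 ≡ 13 (mod 23). Since 54^(−1) ≡ 3 (mod 23) (54 ≡ 8 (mod 23)), t ≡ 3·13 ≡ 16 (mod 23). So x ≡ 19 + 54·16 = 883 (mod 1242).
  Combine with x ≡ 22 (mod 37): write x = 883 + 1242·t and require 883 + 1242·t ≡ 22 (mod 37), i.e. 1242·t ≡ 22 − 883 ≡ 27 (mod 37). Since 1242^(−1) ≡ 30 (mod 37) (1242 ≡ 21 (mod 37)), t ≡ 30·27 ≡ 33 (mod 37). So x ≡ 883 + 1242·33 = 41869 (mod 45954).
Unique solution in [0, 45954): x = 41869.

Final answer: x ≡ 41869 (mod 45954); the representative in [0, 45954) is 41869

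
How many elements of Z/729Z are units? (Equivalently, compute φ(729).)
Z/729Z has φ(729) = 486 units

An element a ∈ Z/729Z is a unit iff gcd(a, 729) = 1, so the number of units is φ(729). φ is multiplicative, with φ(p^e) = p^e − p^(e−1). Factorise 729 = 3^6. Then
  φ(729) = (3^6 − 3^5) = 486 = 486.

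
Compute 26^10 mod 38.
26

Use repeated squaring. Binary(10) = 1010. Walk through the bits of the exponent 10 left-to-right: at each bit after the leading one, square the running value, then multiply by 26 if the bit is 1 (always reducing mod 38):
  bit 1 = 1 (leading): start with 26.
  bit 2 = 0: square 26^2 = 676 ≡ 30 (mod 38).
  bit 3 = 1: square 30^2 = 900 ≡ 26; bit is 1, so multiply 26·26 = 676 ≡ 30 (mod 38).
  bit 4 = 0: square 30^2 = 900 ≡ 26 (mod 38).
Final value: 26^10 ≡ 26 (mod 38).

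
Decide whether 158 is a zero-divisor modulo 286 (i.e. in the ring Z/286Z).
gcd(158, 286) = 2 > 1, so 158 is not a unit in Z/286Z. In Z/nZ every nonzero non-unit is a zero-divisor: explicitly, take b = 286/gcd = 143 ≠ 0 (mod 286); then 158·143 = 22594 = 79·286, i.e. 158·143 ≡ 0 (mod 286). So 158 is a zero-divisor.

Final answer: YES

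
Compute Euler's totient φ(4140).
φ is multiplicative, with φ(p^e) = p^e − p^(e−1). Factorise 4140 = 2^2 · 3^2 · 5 · 23. Then
  φ(4140) = (2^2 − 2^1) · (3^2 − 3^1) · (5 − 1) · (23 − 1) = 2 · 6 · 4 · 22 = 1056.

Final answer: φ(4140) = 1056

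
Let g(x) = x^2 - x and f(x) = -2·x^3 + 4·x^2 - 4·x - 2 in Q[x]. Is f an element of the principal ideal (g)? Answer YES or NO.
NO

In Q[x] the ideal (g) consists of all multiples of g, so f ∈ (g) iff g | f, i.e. iff the remainder of f on division by g is 0. Divide f by g (g is monic, so eliminate the leading term of the running remainder at each step):
  leading term -2·x^3: subtract (-2·x)·g(x) = -2·x^3 + 2·x^2, leaving 2·x^2 - 4·x - 2
  leading term 2·x^2: subtract (2)·g(x) = 2·x^2 - 2·x, leaving -2·x - 2
The remainder r(x) = -2·x - 2 ≠ 0 (and deg r < deg g), so g ∤ f, i.e. f ∉ (g).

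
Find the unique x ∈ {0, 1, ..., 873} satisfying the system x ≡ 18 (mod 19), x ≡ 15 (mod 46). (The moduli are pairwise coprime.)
The moduli 19, 46 are pairwise coprime, so by the CRT there is a unique solution mod 19·46 = 874.
Solve by successive substitution. Start with x ≡ 18 (mod 19).
  Combine with x ≡ 15 (mod 46): write x = 18 + 19·t and require 18 + 19·t ≡ 15 (mod 46), i.e. 19·t ≡ 15 − 18 ≡ 43 (mod 46). Since 19^(−1) ≡ 17 (mod 46), t ≡ 17·43 ≡ 41 (mod 46). So x ≡ 18 + 19·41 = 797 (mod 874).
Unique solution in [0, 874): x = 797.

Final answer: x ≡ 797 (mod 874); the representative in [0, 874) is 797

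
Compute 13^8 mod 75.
46

Use repeated squaring. Binary(8) = 1000. Walk through the bits of the exponent 8 left-to-right: at each bit after the leading one, square the running value, then multiply by 13 if the bit is 1 (always reducing mod 75):
  bit 1 = 1 (leading): start with 13.
  bit 2 = 0: square 13^2 = 169 ≡ 19 (mod 75).
  bit 3 = 0: square 19^2 = 361 ≡ 61 (mod 75).
  bit 4 = 0: square 61^2 = 3721 ≡ 46 (mod 75).
Final value: 13^8 ≡ 46 (mod 75).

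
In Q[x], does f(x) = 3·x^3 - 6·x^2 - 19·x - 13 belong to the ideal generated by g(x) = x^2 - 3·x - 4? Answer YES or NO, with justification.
NO

In Q[x] the ideal (g) consists of all multiples of g, so f ∈ (g) iff g | f, i.e. iff the remainder of f on division by g is 0. Divide f by g (g is monic, so eliminate the leading term of the running remainder at each step):
  leading term 3·x^3: subtract (3·x)·g(x) = 3·x^3 - 9·x^2 - 12·x, leaving 3·x^2 - 7·x - 13
  leading term 3·x^2: subtract (3)·g(x) = 3·x^2 - 9·x - 12, leaving 2·x - 1
The remainder r(x) = 2·x - 1 ≠ 0 (and deg r < deg g), so g ∤ f, i.e. f ∉ (g).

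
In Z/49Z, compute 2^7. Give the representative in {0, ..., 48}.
30

Use repeated squaring. Binary(7) = 111. Walk through the bits of the exponent 7 left-to-right: at each bit after the leading one, square the running value, then multiply by 2 if the bit is 1 (always reducing mod 49):
  bit 1 = 1 (leading): start with 2.
  bit 2 = 1: square 2^2 = 4; bit is 1, so multiply 4·2 = 8 (mod 49).
  bit 3 = 1: square 8^2 = 64 ≡ 15; bit is 1, so multiply 15·2 = 30 (mod 49).
Final value: 2^7 ≡ 30 (mod 49).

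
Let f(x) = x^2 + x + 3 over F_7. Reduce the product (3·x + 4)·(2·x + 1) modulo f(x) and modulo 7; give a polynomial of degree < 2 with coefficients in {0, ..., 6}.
a · b ≡ 5·x (mod f(x))

Multiply as integer polynomials: a · b = 6·x^2 + 11·x + 4. Reducing coefficients mod 7: a · b ≡ 6·x^2 + 4·x + 4. Now divide by f(x) = x^2 + x + 3 in F_7[x], eliminating the leading term at each step:
  leading term 6·x^2: subtract (6)·f(x) = 6·x^2 + 6·x + 4, leaving 5·x (coefficients mod 7)
The degree is now < 2, so this is the remainder. Hence a · b ≡ 5·x in F_7[x]/(f).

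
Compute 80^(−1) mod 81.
80^(−1) ≡ 80 (mod 81)

Apply the extended Euclidean algorithm to (81, 80), tracking rows (r, s, t) with s·81 + t·80 = r. Each division r_prev = q·r_cur + r_new produces the new row as (previous row) − q·(current row):
  row A: (81, 1, 0)   [1·81 + 0·80 = 81]
  row B: (80, 0, 1)   [0·81 + 1·80 = 80]
  81 = 1·80 + 1   → row C = row A − 1·row B = (1, 1, −1)   [check: 1·81 − 1·80 = 1]
  80 = 80·1 + 0   → remainder 0, stop. gcd = 1 (last nonzero row C).
The gcd is 1, so 80 is invertible mod 81. The last nonzero row gives 1·81 − 1·80 = 1, so t = −1. So 80^(−1) ≡ −1 ≡ 80 (mod 81). Verify: 80 · 80 = 6400 ≡ 1 (mod 81). ✓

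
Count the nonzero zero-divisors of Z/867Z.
Z/867Z has 322 nonzero zero-divisors

In Z/867Z each nonzero element is either a unit (gcd with 867 is 1) or a zero-divisor (gcd > 1). The number of units is φ(867): factorise 867 = 3 · 17^2, so φ(867) = (3 − 1) · (17^2 − 17^1) = 2 · 272 = 544. The nonzero elements number 867 − 1 = 866. Hence the nonzero zero-divisors number 866 − 544 = 322.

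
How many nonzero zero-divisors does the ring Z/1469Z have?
In Z/1469Z each nonzero element is either a unit (gcd with 1469 is 1) or a zero-divisor (gcd > 1). The number of units is φ(1469): factorise 1469 = 13 · 113, so φ(1469) = (13 − 1) · (113 − 1) = 12 · 112 = 1344. The nonzero elements number 1469 − 1 = 1468. Hence the nonzero zero-divisors number 1468 − 1344 = 124.

Final answer: Z/1469Z has 124 nonzero zero-divisors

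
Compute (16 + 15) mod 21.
10

Both summands are already reduced mod 21. 16 + 15 = 31; 31 = 1·21 + 10, so (16 + 15) mod 21 = 10.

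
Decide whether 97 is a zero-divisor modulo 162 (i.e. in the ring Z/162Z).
NO

gcd(97, 162) = 1, so 97 is a unit in Z/162Z (it has a multiplicative inverse). A unit cannot be a zero-divisor: if 97·b ≡ 0 then multiplying both sides by 97^(−1) gives b ≡ 0. So 97 is not a zero-divisor.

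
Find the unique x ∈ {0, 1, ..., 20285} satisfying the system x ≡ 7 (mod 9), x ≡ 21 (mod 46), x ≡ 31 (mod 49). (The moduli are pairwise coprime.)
x ≡ 619 (mod 20286); the representative in [0, 20286) is 619

The moduli 9, 46, 49 are pairwise coprime, so by the CRT there is a unique solution mod 9·46·49 = 20286.
Solve by successive substitution. Start with x ≡ 7 (mod 9).
  Combine with x ≡ 21 (mod 46): write x = 7 + 9·t and require 7 + 9·t ≡ 21 (mod 46), i.e. 9·t ≡ 21 − 7 ≡ 14 (mod 46). Since 9^(−1) ≡ 41 (mod 46), t ≡ 41·14 ≡ 22 (mod 46). So x ≡ 7 + 9·22 = 205 (mod 414).
  Combine with x ≡ 31 (mod 49): write x = 205 + 414·t and require 205 + 414·t ≡ 31 (mod 49), i.e. 414·t ≡ 31 − 205 ≡ 22 (mod 49). Since 414^(−1) ≡ 29 (mod 49) (414 ≡ 22 (mod 49)), t ≡ 29·22 ≡ 1 (mod 49). So x ≡ 205 + 414·1 = 619 (mod 20286).
Unique solution in [0, 20286): x = 619.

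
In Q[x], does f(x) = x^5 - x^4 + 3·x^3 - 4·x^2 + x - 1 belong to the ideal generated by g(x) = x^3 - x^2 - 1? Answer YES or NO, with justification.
NO

In Q[x] the ideal (g) consists of all multiples of g, so f ∈ (g) iff g | f, i.e. iff the remainder of f on division by g is 0. Divide f by g (g is monic, so eliminate the leading term of the running remainder at each step):
  leading term x^5: subtract (x^2)·g(x) = x^5 - x^4 - x^2, leaving 3·x^3 - 3·x^2 + x - 1
  leading term 3·x^3: subtract (3)·g(x) = 3·x^3 - 3·x^2 - 3, leaving x + 2
The remainder r(x) = x + 2 ≠ 0 (and deg r < deg g), so g ∤ f, i.e. f ∉ (g).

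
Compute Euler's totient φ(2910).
φ(2910) = 768

φ is multiplicative, with φ(p^e) = p^e − p^(e−1). Factorise 2910 = 2 · 3 · 5 · 97. Then
  φ(2910) = (2 − 1) · (3 − 1) · (5 − 1) · (97 − 1) = 1 · 2 · 4 · 96 = 768.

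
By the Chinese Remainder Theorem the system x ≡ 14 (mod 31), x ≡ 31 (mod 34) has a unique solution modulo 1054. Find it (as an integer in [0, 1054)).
The moduli 31, 34 are pairwise coprime, so by the CRT there is a unique solution mod 31·34 = 1054.
Solve by successive substitution. Start with x ≡ 14 (mod 31).
  Combine with x ≡ 31 (mod 34): write x = 14 + 31·t and require 14 + 31·t ≡ 31 (mod 34), i.e. 31·t ≡ 31 − 14 ≡ 17 (mod 34). Since 31^(−1) ≡ 11 (mod 34), t ≡ 11·17 ≡ 17 (mod 34). So x ≡ 14 + 31·17 = 541 (mod 1054).
Unique solution in [0, 1054): x = 541.

Final answer: x ≡ 541 (mod 1054); the representative in [0, 1054) is 541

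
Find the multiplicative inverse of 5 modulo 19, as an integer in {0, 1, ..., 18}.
5^(−1) ≡ 4 (mod 19)

Apply the extended Euclidean algorithm to (19, 5), tracking rows (r, s, t) with s·19 + t·5 = r. Each division r_prev = q·r_cur + r_new produces the new row as (previous row) − q·(current row):
  row A: (19, 1, 0)   [1·19 + 0·5 = 19]
  row B: (5, 0, 1)   [0·19 + 1·5 = 5]
  19 = 3·5 + 4   → row C = row A − 3·row B = (4, 1, −3)   [check: 1·19 − 3·5 = 4]
  5 = 1·4 + 1   → row D = row B − 1·row C = (1, −1, 4)   [check: −1·19 + 4·5 = 1]
  4 = 4·1 + 0   → remainder 0, stop. gcd = 1 (last nonzero row D).
The gcd is 1, so 5 is invertible mod 19. The last nonzero row gives −1·19 + 4·5 = 1, so t = 4. So 5^(−1) ≡ 4 (mod 19). Verify: 5 · 4 = 20 ≡ 1 (mod 19). ✓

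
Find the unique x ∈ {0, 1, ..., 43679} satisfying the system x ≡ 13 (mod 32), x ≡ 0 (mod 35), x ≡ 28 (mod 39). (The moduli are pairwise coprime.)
The moduli 32, 35, 39 are pairwise coprime, so by the CRT there is a unique solution mod 32·35·39 = 43680.
Solve by successive substitution. Start with x ≡ 13 (mod 32).
  Combine with x ≡ 0 (mod 35): write x = 13 + 32·t and require 13 + 32·t ≡ 0 (mod 35), i.e. 32·t ≡ 0 − 13 ≡ 22 (mod 35). Since 32^(−1) ≡ 23 (mod 35), t ≡ 23·22 ≡ 16 (mod 35). So x ≡ 13 + 32·16 = 525 (mod 1120).
  Combine with x ≡ 28 (mod 39): write x = 525 + 1120·t and require 525 + 1120·t ≡ 28 (mod 39), i.e. 1120·t ≡ 28 − 525 ≡ 10 (mod 39). Since 1120^(−1) ≡ 7 (mod 39) (1120 ≡ 28 (mod 39)), t ≡ 7·10 ≡ 31 (mod 39). So x ≡ 525 + 1120·31 = 35245 (mod 43680).
Unique solution in [0, 43680): x = 35245.

Final answer: x ≡ 35245 (mod 43680); the representative in [0, 43680) is 35245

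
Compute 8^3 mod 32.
Use repeated squaring. Binary(3) = 11. Walk through the bits of the exponent 3 left-to-right: at each bit after the leading one, square the running value, then multiply by 8 if the bit is 1 (always reducing mod 32):
  bit 1 = 1 (leading): start with 8.
  bit 2 = 1: square 8^2 = 64 ≡ 0; bit is 1, so multiply 0·8 = 0 (mod 32).
Final value: 8^3 ≡ 0 (mod 32).

Final answer: 0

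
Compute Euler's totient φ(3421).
φ is multiplicative, with φ(p^e) = p^e − p^(e−1). Factorise 3421 = 11 · 311. Then
  φ(3421) = (11 − 1) · (311 − 1) = 10 · 310 = 3100.

Final answer: φ(3421) = 3100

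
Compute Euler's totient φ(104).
φ(104) = 48

φ is multiplicative, with φ(p^e) = p^e − p^(e−1). Factorise 104 = 2^3 · 13. Then
  φ(104) = (2^3 − 2^2) · (13 − 1) = 4 · 12 = 48.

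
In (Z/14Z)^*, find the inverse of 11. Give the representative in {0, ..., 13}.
Apply the extended Euclidean algorithm to (14, 11), tracking rows (r, s, t) with s·14 + t·11 = r. Each division r_prev = q·r_cur + r_new produces the new row as (previous row) − q·(current row):
  row A: (14, 1, 0)   [1·14 + 0·11 = 14]
  row B: (11, 0, 1)   [0·14 + 1·11 = 11]
  14 = 1·11 + 3   → row C = row A − 1·row B = (3, 1, −1)   [check: 1·14 − 1·11 = 3]
  11 = 3·3 + 2   → row D = row B − 3·row C = (2, −3, 4)   [check: −3·14 + 4·11 = 2]
  3 = 1·2 + 1   → row E = row C − 1·row D = (1, 4, −5)   [check: 4·14 − 5·11 = 1]
  2 = 2·1 + 0   → remainder 0, stop. gcd = 1 (last nonzero row E).
The gcd is 1, so 11 is invertible mod 14. The last nonzero row gives 4·14 − 5·11 = 1, so t = −5. So 11^(−1) ≡ −5 ≡ 9 (mod 14). Verify: 11 · 9 = 99 ≡ 1 (mod 14). ✓

Final answer: 11^(−1) ≡ 9 (mod 14)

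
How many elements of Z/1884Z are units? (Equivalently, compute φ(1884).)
An element a ∈ Z/1884Z is a unit iff gcd(a, 1884) = 1, so the number of units is φ(1884). φ is multiplicative, with φ(p^e) = p^e − p^(e−1). Factorise 1884 = 2^2 · 3 · 157. Then
  φ(1884) = (2^2 − 2^1) · (3 − 1) · (157 − 1) = 2 · 2 · 156 = 624.

Final answer: Z/1884Z has φ(1884) = 624 units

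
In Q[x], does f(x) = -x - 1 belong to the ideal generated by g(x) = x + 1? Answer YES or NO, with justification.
In Q[x] the ideal (g) consists of all multiples of g, so f ∈ (g) iff g | f, i.e. iff the remainder of f on division by g is 0. Divide f by g (g is monic, so eliminate the leading term of the running remainder at each step):
  leading term -x: subtract (-1)·g(x) = -x - 1, leaving 0
The remainder is 0, so f(x) = g(x) · h(x) with h(x) = -1. Hence g | f, i.e. f ∈ (g).

Final answer: YES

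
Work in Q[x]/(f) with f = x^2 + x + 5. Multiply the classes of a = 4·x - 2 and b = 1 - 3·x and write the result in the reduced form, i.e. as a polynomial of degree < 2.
First multiply in Q[x] without reducing: a · b = -12·x^2 + 10·x - 2. Now divide by f(x) = x^2 + x + 5, eliminating the leading term at each step:
  leading term -12·x^2: subtract (-12)·f(x) = -12·x^2 - 12·x - 60, leaving 22·x + 58
The degree is now < 2, so this is the remainder. Hence a · b ≡ 22·x + 58 in Q[x]/(f).

Final answer: a · b ≡ 22·x + 58 (mod f(x))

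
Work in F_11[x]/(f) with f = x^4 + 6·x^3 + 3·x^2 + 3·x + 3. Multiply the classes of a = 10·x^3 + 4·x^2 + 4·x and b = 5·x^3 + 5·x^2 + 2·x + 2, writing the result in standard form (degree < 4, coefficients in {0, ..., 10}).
a · b ≡ 9·x^3 + 8·x^2 + 7·x + 2 (mod f(x))

Multiply as integer polynomials: a · b = 50·x^6 + 70·x^5 + 60·x^4 + 48·x^3 + 16·x^2 + 8·x. Reducing coefficients mod 11: a · b ≡ 6·x^6 + 4·x^5 + 5·x^4 + 4·x^3 + 5·x^2 + 8·x. Now divide by f(x) = x^4 + 6·x^3 + 3·x^2 + 3·x + 3 in F_11[x], eliminating the leading term at each step:
  leading term 6·x^6: subtract (6·x^2)·f(x) = 6·x^6 + 3·x^5 + 7·x^4 + 7·x^3 + 7·x^2, leaving x^5 + 9·x^4 + 8·x^3 + 9·x^2 + 8·x (coefficients mod 11)
  leading term x^5: subtract (x)·f(x) = x^5 + 6·x^4 + 3·x^3 + 3·x^2 + 3·x, leaving 3·x^4 + 5·x^3 + 6·x^2 + 5·x (coefficients mod 11)
  leading term 3·x^4: subtract (3)·f(x) = 3·x^4 + 7·x^3 + 9·x^2 + 9·x + 9, leaving 9·x^3 + 8·x^2 + 7·x + 2 (coefficients mod 11)
The degree is now < 4, so this is the remainder. Hence a · b ≡ 9·x^3 + 8·x^2 + 7·x + 2 in F_11[x]/(f).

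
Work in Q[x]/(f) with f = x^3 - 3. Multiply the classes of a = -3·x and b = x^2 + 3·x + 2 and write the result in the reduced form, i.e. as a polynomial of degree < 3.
First multiply in Q[x] without reducing: a · b = -3·x^3 - 9·x^2 - 6·x. Now divide by f(x) = x^3 - 3, eliminating the leading term at each step:
  leading term -3·x^3: subtract (-3)·f(x) = 9 - 3·x^3, leaving -9·x^2 - 6·x - 9
The degree is now < 3, so this is the remainder. Hence a · b ≡ -9·x^2 - 6·x - 9 in Q[x]/(f).

Final answer: a · b ≡ -9·x^2 - 6·x - 9 (mod f(x))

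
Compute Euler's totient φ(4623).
φ(4623) = 2904

φ is multiplicative, with φ(p^e) = p^e − p^(e−1). Factorise 4623 = 3 · 23 · 67. Then
  φ(4623) = (3 − 1) · (23 − 1) · (67 − 1) = 2 · 22 · 66 = 2904.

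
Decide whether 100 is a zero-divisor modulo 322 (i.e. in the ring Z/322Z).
YES

gcd(100, 322) = 2 > 1, so 100 is not a unit in Z/322Z. In Z/nZ every nonzero non-unit is a zero-divisor: explicitly, take b = 322/gcd = 161 ≠ 0 (mod 322); then 100·161 = 16100 = 50·322, i.e. 100·161 ≡ 0 (mod 322). So 100 is a zero-divisor.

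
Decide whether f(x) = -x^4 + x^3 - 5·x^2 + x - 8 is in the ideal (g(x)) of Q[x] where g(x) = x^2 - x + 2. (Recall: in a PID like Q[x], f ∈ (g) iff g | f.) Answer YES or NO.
In Q[x] the ideal (g) consists of all multiples of g, so f ∈ (g) iff g | f, i.e. iff the remainder of f on division by g is 0. Divide f by g (g is monic, so eliminate the leading term of the running remainder at each step):
  leading term -x^4: subtract (-x^2)·g(x) = -x^4 + x^3 - 2·x^2, leaving -3·x^2 + x - 8
  leading term -3·x^2: subtract (-3)·g(x) = -3·x^2 + 3·x - 6, leaving -2·x - 2
The remainder r(x) = -2·x - 2 ≠ 0 (and deg r < deg g), so g ∤ f, i.e. f ∉ (g).

Final answer: NO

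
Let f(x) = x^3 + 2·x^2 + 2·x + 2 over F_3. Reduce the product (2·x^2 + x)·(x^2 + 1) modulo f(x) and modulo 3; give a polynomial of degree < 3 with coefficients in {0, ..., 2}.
a · b ≡ x^2 (mod f(x))

Multiply as integer polynomials: a · b = 2·x^4 + x^3 + 2·x^2 + x. Reducing coefficients mod 3: a · b ≡ 2·x^4 + x^3 + 2·x^2 + x. Now divide by f(x) = x^3 + 2·x^2 + 2·x + 2 in F_3[x], eliminating the leading term at each step:
  leading term 2·x^4: subtract (2·x)·f(x) = 2·x^4 + x^3 + x^2 + x, leaving x^2 (coefficients mod 3)
The degree is now < 3, so this is the remainder. Hence a · b ≡ x^2 in F_3[x]/(f).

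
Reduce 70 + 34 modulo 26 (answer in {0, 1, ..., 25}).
0

Reduce the summands first: 70 ≡ 18, 34 ≡ 8 (mod 26), so 70 + 34 ≡ 18 + 8 (mod 26). 18 + 8 = 26; 26 = 1·26 + 0, so (70 + 34) mod 26 = 0.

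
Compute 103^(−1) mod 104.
103^(−1) ≡ 103 (mod 104)

Apply the extended Euclidean algorithm to (104, 103), tracking rows (r, s, t) with s·104 + t·103 = r. Each division r_prev = q·r_cur + r_new produces the new row as (previous row) − q·(current row):
  row A: (104, 1, 0)   [1·104 + 0·103 = 104]
  row B: (103, 0, 1)   [0·104 + 1·103 = 103]
  104 = 1·103 + 1   → row C = row A − 1·row B = (1, 1, −1)   [check: 1·104 − 1·103 = 1]
  103 = 103·1 + 0   → remainder 0, stop. gcd = 1 (last nonzero row C).
The gcd is 1, so 103 is invertible mod 104. The last nonzero row gives 1·104 − 1·103 = 1, so t = −1. So 103^(−1) ≡ −1 ≡ 103 (mod 104). Verify: 103 · 103 = 10609 ≡ 1 (mod 104). ✓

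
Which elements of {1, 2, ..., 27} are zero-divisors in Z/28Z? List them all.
nonzero zero-divisors of Z/28Z = {2, 4, 6, 7, 8, 10, 12, 14, 16, 18, 20, 21, 22, 24, 26}

An element a ∈ Z/28Z (with a ≠ 0) is a zero-divisor iff gcd(a, 28) > 1 (because a is a unit precisely when gcd(a, n) = 1, and in Z/nZ every nonzero, non-unit element is a zero-divisor). Scan a = 1, ..., 27 and keep those with gcd(a, 28) > 1:
  gcd(2, 28) = 2, gcd(4, 28) = 4, gcd(6, 28) = 2, gcd(7, 28) = 7, gcd(8, 28) = 4, gcd(10, 28) = 2, gcd(12, 28) = 4, gcd(14, 28) = 14, gcd(16, 28) = 4, gcd(18, 28) = 2, gcd(20, 28) = 4, gcd(21, 28) = 7, gcd(22, 28) = 2, gcd(24, 28) = 4, gcd(26, 28) = 2.
All other a ∈ {1, ..., 27} have gcd(a, 28) = 1 and are units. So the nonzero zero-divisors are exactly the 15 values of a appearing in this scan.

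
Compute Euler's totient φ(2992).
φ is multiplicative, with φ(p^e) = p^e − p^(e−1). Factorise 2992 = 2^4 · 11 · 17. Then
  φ(2992) = (2^4 − 2^3) · (11 − 1) · (17 − 1) = 8 · 10 · 16 = 1280.

Final answer: φ(2992) = 1280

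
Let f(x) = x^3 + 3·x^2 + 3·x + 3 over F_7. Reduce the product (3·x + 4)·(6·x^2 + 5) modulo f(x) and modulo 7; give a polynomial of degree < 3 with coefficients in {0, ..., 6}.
a · b ≡ 5·x^2 + 3·x + 1 (mod f(x))

Multiply as integer polynomials: a · b = 18·x^3 + 24·x^2 + 15·x + 20. Reducing coefficients mod 7: a · b ≡ 4·x^3 + 3·x^2 + x + 6. Now divide by f(x) = x^3 + 3·x^2 + 3·x + 3 in F_7[x], eliminating the leading term at each step:
  leading term 4·x^3: subtract (4)·f(x) = 4·x^3 + 5·x^2 + 5·x + 5, leaving 5·x^2 + 3·x + 1 (coefficients mod 7)
The degree is now < 3, so this is the remainder. Hence a · b ≡ 5·x^2 + 3·x + 1 in F_7[x]/(f).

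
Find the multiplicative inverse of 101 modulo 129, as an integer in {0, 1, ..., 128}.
101^(−1) ≡ 23 (mod 129)

Apply the extended Euclidean algorithm to (129, 101), tracking rows (r, s, t) with s·129 + t·101 = r. Each division r_prev = q·r_cur + r_new produces the new row as (previous row) − q·(current row):
  row A: (129, 1, 0)   [1·129 + 0·101 = 129]
  row B: (101, 0, 1)   [0·129 + 1·101 = 101]
  129 = 1·101 + 28   → row C = row A − 1·row B = (28, 1, −1)   [check: 1·129 − 1·101 = 28]
  101 = 3·28 + 17   → row D = row B − 3·row C = (17, −3, 4)   [check: −3·129 + 4·101 = 17]
  28 = 1·17 + 11   → row E = row C − 1·row D = (11, 4, −5)   [check: 4·129 − 5·101 = 11]
  17 = 1·11 + 6   → row F = row D − 1·row E = (6, −7, 9)   [check: −7·129 + 9·101 = 6]
  11 = 1·6 + 5   → row G = row E − 1·row F = (5, 11, −14)   [check: 11·129 − 14·101 = 5]
  6 = 1·5 + 1   → row H = row F − 1·row G = (1, −18, 23)   [check: −18·129 + 23·101 = 1]
  5 = 5·1 + 0   → remainder 0, stop. gcd = 1 (last nonzero row H).
The gcd is 1, so 101 is invertible mod 129. The last nonzero row gives −18·129 + 23·101 = 1, so t = 23. So 101^(−1) ≡ 23 (mod 129). Verify: 101 · 23 = 2323 ≡ 1 (mod 129). ✓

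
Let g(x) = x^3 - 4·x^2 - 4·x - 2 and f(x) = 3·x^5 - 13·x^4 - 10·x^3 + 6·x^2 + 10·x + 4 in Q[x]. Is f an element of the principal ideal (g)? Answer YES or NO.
YES

In Q[x] the ideal (g) consists of all multiples of g, so f ∈ (g) iff g | f, i.e. iff the remainder of f on division by g is 0. Divide f by g (g is monic, so eliminate the leading term of the running remainder at each step):
  leading term 3·x^5: subtract (3·x^2)·g(x) = 3·x^5 - 12·x^4 - 12·x^3 - 6·x^2, leaving -x^4 + 2·x^3 + 12·x^2 + 10·x + 4
  leading term -x^4: subtract (-x)·g(x) = -x^4 + 4·x^3 + 4·x^2 + 2·x, leaving -2·x^3 + 8·x^2 + 8·x + 4
  leading term -2·x^3: subtract (-2)·g(x) = -2·x^3 + 8·x^2 + 8·x + 4, leaving 0
The remainder is 0, so f(x) = g(x) · h(x) with h(x) = 3·x^2 - x - 2. Hence g | f, i.e. f ∈ (g).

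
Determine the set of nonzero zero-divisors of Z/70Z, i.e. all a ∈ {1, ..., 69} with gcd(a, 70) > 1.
An element a ∈ Z/70Z (with a ≠ 0) is a zero-divisor iff gcd(a, 70) > 1 (because a is a unit precisely when gcd(a, n) = 1, and in Z/nZ every nonzero, non-unit element is a zero-divisor). Scan a = 1, ..., 69 and keep those with gcd(a, 70) > 1:
  gcd(2, 70) = 2, gcd(4, 70) = 2, gcd(5, 70) = 5, gcd(6, 70) = 2, gcd(7, 70) = 7, gcd(8, 70) = 2, gcd(10, 70) = 10, gcd(12, 70) = 2, gcd(14, 70) = 14, gcd(15, 70) = 5, gcd(16, 70) = 2, gcd(18, 70) = 2, gcd(20, 70) = 10, gcd(21, 70) = 7, gcd(22, 70) = 2, gcd(24, 70) = 2, gcd(25, 70) = 5, gcd(26, 70) = 2, gcd(28, 70) = 14, gcd(30, 70) = 10, gcd(32, 70) = 2, gcd(34, 70) = 2, gcd(35, 70) = 35, gcd(36, 70) = 2, gcd(38, 70) = 2, gcd(40, 70) = 10, gcd(42, 70) = 14, gcd(44, 70) = 2, gcd(45, 70) = 5, gcd(46, 70) = 2, gcd(48, 70) = 2, gcd(49, 70) = 7, gcd(50, 70) = 10, gcd(52, 70) = 2, gcd(54, 70) = 2, gcd(55, 70) = 5, gcd(56, 70) = 14, gcd(58, 70) = 2, gcd(60, 70) = 10, gcd(62, 70) = 2, gcd(63, 70) = 7, gcd(64, 70) = 2, gcd(65, 70) = 5, gcd(66, 70) = 2, gcd(68, 70) = 2.
All other a ∈ {1, ..., 69} have gcd(a, 70) = 1 and are units. So the nonzero zero-divisors are exactly the 45 values of a appearing in this scan.

Final answer: nonzero zero-divisors of Z/70Z = {2, 4, 5, 6, 7, 8, 10, 12, 14, 15, 16, 18, 20, 21, 22, 24, 25, 26, 28, 30, 32, 34, 35, 36, 38, 40, 42, 44, 45, 46, 48, 49, 50, 52, 54, 55, 56, 58, 60, 62, 63, 64, 65, 66, 68}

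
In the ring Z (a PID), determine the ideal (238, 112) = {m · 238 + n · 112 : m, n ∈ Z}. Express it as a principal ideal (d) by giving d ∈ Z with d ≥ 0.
In the PID Z, (a, b) is generated by gcd(a, b). Compute gcd(238, 112) with the extended Euclidean algorithm, tracking rows (r, s, t) with s·238 + t·112 = r:
  row A: (238, 1, 0)   [1·238 + 0·112 = 238]
  row B: (112, 0, 1)   [0·238 + 1·112 = 112]
  238 = 2·112 + 14   → row C = row A − 2·row B = (14, 1, −2)   [check: 1·238 − 2·112 = 14]
  112 = 8·14 + 0   → remainder 0, stop. gcd = 14 (last nonzero row C).
So gcd(238, 112) = 14, with Bézout identity 1·238 − 2·112 = 14. Containment (⊇): the Bézout identity exhibits 14 as an element of (238, 112), giving (14) ⊆ (238, 112). Containment (⊆): since 14 | 238 and 14 | 112 (238 = 14·17, 112 = 14·8), every Z-linear combination of 238 and 112 is divisible by 14, so (238, 112) ⊆ (14). Therefore (238, 112) = (14), d = 14.

Final answer: (238, 112) = (14); d = 14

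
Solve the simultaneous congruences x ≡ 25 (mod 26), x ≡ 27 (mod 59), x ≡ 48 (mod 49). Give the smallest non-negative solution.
x ≡ 61151 (mod 75166); the representative in [0, 75166) is 61151

The moduli 26, 59, 49 are pairwise coprime, so by the CRT there is a unique solution mod 26·59·49 = 75166.
Solve by successive substitution. Start with x ≡ 25 (mod 26).
  Combine with x ≡ 27 (mod 59): write x = 25 + 26·t and require 25 + 26·t ≡ 27 (mod 59), i.e. 26·t ≡ 27 − 25 ≡ 2 (mod 59). Since 26^(−1) ≡ 25 (mod 59), t ≡ 25·2 ≡ 50 (mod 59). So x ≡ 25 + 26·50 = 1325 (mod 1534).
  Combine with x ≡ 48 (mod 49): write x = 1325 + 1534·t and require 1325 + 1534·t ≡ 48 (mod 49), i.e. 1534·t ≡ 48 − 1325 ≡ 46 (mod 49). Since 1534^(−1) ≡ 36 (mod 49) (1534 ≡ 15 (mod 49)), t ≡ 36·46 ≡ 39 (mod 49). So x ≡ 1325 + 1534·39 = 61151 (mod 75166).
Unique solution in [0, 75166): x = 61151.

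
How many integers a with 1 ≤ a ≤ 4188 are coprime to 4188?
The number of a ∈ {1, ..., 4188} with gcd(a, 4188) = 1 is by definition Euler's totient φ(4188). φ is multiplicative, with φ(p^e) = p^e − p^(e−1). Factorise 4188 = 2^2 · 3 · 349. Then
  φ(4188) = (2^2 − 2^1) · (3 − 1) · (349 − 1) = 2 · 2 · 348 = 1392.
So there are 1392 such integers.

Final answer: 1392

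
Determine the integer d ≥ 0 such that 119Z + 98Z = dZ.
In the PID Z, (a, b) is generated by gcd(a, b). Compute gcd(119, 98) with the extended Euclidean algorithm, tracking rows (r, s, t) with s·119 + t·98 = r:
  row A: (119, 1, 0)   [1·119 + 0·98 = 119]
  row B: (98, 0, 1)   [0·119 + 1·98 = 98]
  119 = 1·98 + 21   → row C = row A − 1·row B = (21, 1, −1)   [check: 1·119 − 1·98 = 21]
  98 = 4·21 + 14   → row D = row B − 4·row C = (14, −4, 5)   [check: −4·119 + 5·98 = 14]
  21 = 1·14 + 7   → row E = row C − 1·row D = (7, 5, −6)   [check: 5·119 − 6·98 = 7]
  14 = 2·7 + 0   → remainder 0, stop. gcd = 7 (last nonzero row E).
So gcd(119, 98) = 7, with Bézout identity 5·119 − 6·98 = 7. Containment (⊇): the Bézout identity exhibits 7 as an element of (119, 98), giving (7) ⊆ (119, 98). Containment (⊆): since 7 | 119 and 7 | 98 (119 = 7·17, 98 = 7·14), every Z-linear combination of 119 and 98 is divisible by 7, so (119, 98) ⊆ (7). Therefore (119, 98) = (7), d = 7.

Final answer: (119, 98) = (7); d = 7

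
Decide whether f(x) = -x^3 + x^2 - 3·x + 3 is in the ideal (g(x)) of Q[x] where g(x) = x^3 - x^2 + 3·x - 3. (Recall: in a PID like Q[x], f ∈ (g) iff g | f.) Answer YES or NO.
In Q[x] the ideal (g) consists of all multiples of g, so f ∈ (g) iff g | f, i.e. iff the remainder of f on division by g is 0. Divide f by g (g is monic, so eliminate the leading term of the running remainder at each step):
  leading term -x^3: subtract (-1)·g(x) = -x^3 + x^2 - 3·x + 3, leaving 0
The remainder is 0, so f(x) = g(x) · h(x) with h(x) = -1. Hence g | f, i.e. f ∈ (g).

Final answer: YES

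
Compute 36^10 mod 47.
Use repeated squaring. Binary(10) = 1010. Walk through the bits of the exponent 10 left-to-right: at each bit after the leading one, square the running value, then multiply by 36 if the bit is 1 (always reducing mod 47):
  bit 1 = 1 (leading): start with 36.
  bit 2 = 0: square 36^2 = 1296 ≡ 27 (mod 47).
  bit 3 = 1: square 27^2 = 729 ≡ 24; bit is 1, so multiply 24·36 = 864 ≡ 18 (mod 47).
  bit 4 = 0: square 18^2 = 324 ≡ 42 (mod 47).
Final value: 36^10 ≡ 42 (mod 47).

Final answer: 42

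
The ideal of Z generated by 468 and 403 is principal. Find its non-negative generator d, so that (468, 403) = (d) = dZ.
In the PID Z, (a, b) is generated by gcd(a, b). Compute gcd(468, 403) with the extended Euclidean algorithm, tracking rows (r, s, t) with s·468 + t·403 = r:
  row A: (468, 1, 0)   [1·468 + 0·403 = 468]
  row B: (403, 0, 1)   [0·468 + 1·403 = 403]
  468 = 1·403 + 65   → row C = row A − 1·row B = (65, 1, −1)   [check: 1·468 − 1·403 = 65]
  403 = 6·65 + 13   → row D = row B − 6·row C = (13, −6, 7)   [check: −6·468 + 7·403 = 13]
  65 = 5·13 + 0   → remainder 0, stop. gcd = 13 (last nonzero row D).
So gcd(468, 403) = 13, with Bézout identity −6·468 + 7·403 = 13. Containment (⊇): the Bézout identity exhibits 13 as an element of (468, 403), giving (13) ⊆ (468, 403). Containment (⊆): since 13 | 468 and 13 | 403 (468 = 13·36, 403 = 13·31), every Z-linear combination of 468 and 403 is divisible by 13, so (468, 403) ⊆ (13). Therefore (468, 403) = (13), d = 13.

Final answer: (468, 403) = (13); d = 13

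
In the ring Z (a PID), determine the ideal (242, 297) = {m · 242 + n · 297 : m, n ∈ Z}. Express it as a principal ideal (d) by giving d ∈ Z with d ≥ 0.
In the PID Z, (a, b) is generated by gcd(a, b). Compute gcd(297, 242) with the extended Euclidean algorithm, tracking rows (r, s, t) with s·297 + t·242 = r:
  row A: (297, 1, 0)   [1·297 + 0·242 = 297]
  row B: (242, 0, 1)   [0·297 + 1·242 = 242]
  297 = 1·242 + 55   → row C = row A − 1·row B = (55, 1, −1)   [check: 1·297 − 1·242 = 55]
  242 = 4·55 + 22   → row D = row B − 4·row C = (22, −4, 5)   [check: −4·297 + 5·242 = 22]
  55 = 2·22 + 11   → row E = row C − 2·row D = (11, 9, −11)   [check: 9·297 − 11·242 = 11]
  22 = 2·11 + 0   → remainder 0, stop. gcd = 11 (last nonzero row E).
So gcd(242, 297) = 11, with Bézout identity 9·297 − 11·242 = 11. Containment (⊇): the Bézout identity exhibits 11 as an element of (242, 297), giving (11) ⊆ (242, 297). Containment (⊆): since 11 | 242 and 11 | 297 (242 = 11·22, 297 = 11·27), every Z-linear combination of 242 and 297 is divisible by 11, so (242, 297) ⊆ (11). Therefore (242, 297) = (11), d = 11.

Final answer: (242, 297) = (11); d = 11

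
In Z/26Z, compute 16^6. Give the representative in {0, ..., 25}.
Use repeated squaring. Binary(6) = 110. Walk through the bits of the exponent 6 left-to-right: at each bit after the leading one, square the running value, then multiply by 16 if the bit is 1 (always reducing mod 26):
  bit 1 = 1 (leading): start with 16.
  bit 2 = 1: square 16^2 = 256 ≡ 22; bit is 1, so multiply 22·16 = 352 ≡ 14 (mod 26).
  bit 3 = 0: square 14^2 = 196 ≡ 14 (mod 26).
Final value: 16^6 ≡ 14 (mod 26).

Final answer: 14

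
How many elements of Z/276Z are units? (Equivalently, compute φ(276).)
Z/276Z has φ(276) = 88 units

An element a ∈ Z/276Z is a unit iff gcd(a, 276) = 1, so the number of units is φ(276). φ is multiplicative, with φ(p^e) = p^e − p^(e−1). Factorise 276 = 2^2 · 3 · 23. Then
  φ(276) = (2^2 − 2^1) · (3 − 1) · (23 − 1) = 2 · 2 · 22 = 88.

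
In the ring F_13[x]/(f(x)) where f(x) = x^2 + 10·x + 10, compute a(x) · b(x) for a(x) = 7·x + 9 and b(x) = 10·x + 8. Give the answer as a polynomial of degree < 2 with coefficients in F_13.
a · b ≡ 5·x + 9 (mod f(x))

Multiply as integer polynomials: a · b = 70·x^2 + 146·x + 72. Reducing coefficients mod 13: a · b ≡ 5·x^2 + 3·x + 7. Now divide by f(x) = x^2 + 10·x + 10 in F_13[x], eliminating the leading term at each step:
  leading term 5·x^2: subtract (5)·f(x) = 5·x^2 + 11·x + 11, leaving 5·x + 9 (coefficients mod 13)
The degree is now < 2, so this is the remainder. Hence a · b ≡ 5·x + 9 in F_13[x]/(f).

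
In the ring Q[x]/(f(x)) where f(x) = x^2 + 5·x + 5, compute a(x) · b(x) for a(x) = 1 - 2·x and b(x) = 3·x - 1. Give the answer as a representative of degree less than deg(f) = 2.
a · b ≡ 35·x + 29 (mod f(x))

First multiply in Q[x] without reducing: a · b = -6·x^2 + 5·x - 1. Now divide by f(x) = x^2 + 5·x + 5, eliminating the leading term at each step:
  leading term -6·x^2: subtract (-6)·f(x) = -6·x^2 - 30·x - 30, leaving 35·x + 29
The degree is now < 2, so this is the remainder. Hence a · b ≡ 35·x + 29 in Q[x]/(f).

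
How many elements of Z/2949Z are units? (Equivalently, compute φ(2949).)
An element a ∈ Z/2949Z is a unit iff gcd(a, 2949) = 1, so the number of units is φ(2949). φ is multiplicative, with φ(p^e) = p^e − p^(e−1). Factorise 2949 = 3 · 983. Then
  φ(2949) = (3 − 1) · (983 − 1) = 2 · 982 = 1964.

Final answer: Z/2949Z has φ(2949) = 1964 units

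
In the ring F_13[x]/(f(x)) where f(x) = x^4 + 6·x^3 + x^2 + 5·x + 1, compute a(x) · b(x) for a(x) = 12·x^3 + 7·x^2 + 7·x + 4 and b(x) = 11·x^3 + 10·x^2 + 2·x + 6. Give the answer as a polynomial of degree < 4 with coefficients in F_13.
Multiply as integer polynomials: a · b = 132·x^6 + 197·x^5 + 171·x^4 + 200·x^3 + 96·x^2 + 50·x + 24. Reducing coefficients mod 13: a · b ≡ 2·x^6 + 2·x^5 + 2·x^4 + 5·x^3 + 5·x^2 + 11·x + 11. Now divide by f(x) = x^4 + 6·x^3 + x^2 + 5·x + 1 in F_13[x], eliminating the leading term at each step:
  leading term 2·x^6: subtract (2·x^2)·f(x) = 2·x^6 + 12·x^5 + 2·x^4 + 10·x^3 + 2·x^2, leaving 3·x^5 + 8·x^3 + 3·x^2 + 11·x + 11 (coefficients mod 13)
  leading term 3·x^5: subtract (3·x)·f(x) = 3·x^5 + 5·x^4 + 3·x^3 + 2·x^2 + 3·x, leaving 8·x^4 + 5·x^3 + x^2 + 8·x + 11 (coefficients mod 13)
  leading term 8·x^4: subtract (8)·f(x) = 8·x^4 + 9·x^3 + 8·x^2 + x + 8, leaving 9·x^3 + 6·x^2 + 7·x + 3 (coefficients mod 13)
The degree is now < 4, so this is the remainder. Hence a · b ≡ 9·x^3 + 6·x^2 + 7·x + 3 in F_13[x]/(f).

Final answer: a · b ≡ 9·x^3 + 6·x^2 + 7·x + 3 (mod f(x))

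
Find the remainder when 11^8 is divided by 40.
Use repeated squaring. Binary(8) = 1000. Walk through the bits of the exponent 8 left-to-right: at each bit after the leading one, square the running value, then multiply by 11 if the bit is 1 (always reducing mod 40):
  bit 1 = 1 (leading): start with 11.
  bit 2 = 0: square 11^2 = 121 ≡ 1 (mod 40).
  bit 3 = 0: square 1^2 = 1 (mod 40).
  bit 4 = 0: square 1^2 = 1 (mod 40).
Final value: 11^8 ≡ 1 (mod 40).

Final answer: 1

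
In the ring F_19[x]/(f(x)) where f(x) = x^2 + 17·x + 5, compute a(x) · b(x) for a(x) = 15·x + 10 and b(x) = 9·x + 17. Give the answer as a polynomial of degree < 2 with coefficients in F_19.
a · b ≡ 7·x + 8 (mod f(x))

Multiply as integer polynomials: a · b = 135·x^2 + 345·x + 170. Reducing coefficients mod 19: a · b ≡ 2·x^2 + 3·x + 18. Now divide by f(x) = x^2 + 17·x + 5 in F_19[x], eliminating the leading term at each step:
  leading term 2·x^2: subtract (2)·f(x) = 2·x^2 + 15·x + 10, leaving 7·x + 8 (coefficients mod 19)
The degree is now < 2, so this is the remainder. Hence a · b ≡ 7·x + 8 in F_19[x]/(f).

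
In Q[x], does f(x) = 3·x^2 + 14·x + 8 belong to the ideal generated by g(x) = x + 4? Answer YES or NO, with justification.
In Q[x] the ideal (g) consists of all multiples of g, so f ∈ (g) iff g | f, i.e. iff the remainder of f on division by g is 0. Divide f by g (g is monic, so eliminate the leading term of the running remainder at each step):
  leading term 3·x^2: subtract (3·x)·g(x) = 3·x^2 + 12·x, leaving 2·x + 8
  leading term 2·x: subtract (2)·g(x) = 2·x + 8, leaving 0
The remainder is 0, so f(x) = g(x) · h(x) with h(x) = 3·x + 2. Hence g | f, i.e. f ∈ (g).

Final answer: YES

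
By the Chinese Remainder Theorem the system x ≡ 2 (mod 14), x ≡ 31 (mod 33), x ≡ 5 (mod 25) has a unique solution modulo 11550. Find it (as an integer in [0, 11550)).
The moduli 14, 33, 25 are pairwise coprime, so by the CRT there is a unique solution mod 14·33·25 = 11550.
Solve by successive substitution. Start with x ≡ 2 (mod 14).
  Combine with x ≡ 31 (mod 33): write x = 2 + 14·t and require 2 + 14·t ≡ 31 (mod 33), i.e. 14·t ≡ 31 − 2 ≡ 29 (mod 33). Since 14^(−1) ≡ 26 (mod 33), t ≡ 26·29 ≡ 28 (mod 33). So x ≡ 2 + 14·28 = 394 (mod 462).
  Combine with x ≡ 5 (mod 25): write x = 394 + 462·t and require 394 + 462·t ≡ 5 (mod 25), i.e. 462·t ≡ 5 − 394 ≡ 11 (mod 25). Since 462^(−1) ≡ 23 (mod 25) (462 ≡ 12 (mod 25)), t ≡ 23·11 ≡ 3 (mod 25). So x ≡ 394 + 462·3 = 1780 (mod 11550).
Unique solution in [0, 11550): x = 1780.

Final answer: x ≡ 1780 (mod 11550); the representative in [0, 11550) is 1780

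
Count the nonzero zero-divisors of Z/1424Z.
In Z/1424Z each nonzero element is either a unit (gcd with 1424 is 1) or a zero-divisor (gcd > 1). The number of units is φ(1424): factorise 1424 = 2^4 · 89, so φ(1424) = (2^4 − 2^3) · (89 − 1) = 8 · 88 = 704. The nonzero elements number 1424 − 1 = 1423. Hence the nonzero zero-divisors number 1423 − 704 = 719.

Final answer: Z/1424Z has 719 nonzero zero-divisors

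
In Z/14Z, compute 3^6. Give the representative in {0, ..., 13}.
Use repeated squaring. Binary(6) = 110. Walk through the bits of the exponent 6 left-to-right: at each bit after the leading one, square the running value, then multiply by 3 if the bit is 1 (always reducing mod 14):
  bit 1 = 1 (leading): start with 3.
  bit 2 = 1: square 3^2 = 9; bit is 1, so multiply 9·3 = 27 ≡ 13 (mod 14).
  bit 3 = 0: square 13^2 = 169 ≡ 1 (mod 14).
Final value: 3^6 ≡ 1 (mod 14).

Final answer: 1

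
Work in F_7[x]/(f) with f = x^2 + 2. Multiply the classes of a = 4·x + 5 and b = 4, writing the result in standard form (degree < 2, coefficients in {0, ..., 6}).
Multiply as integer polynomials: a · b = 16·x + 20. Reducing coefficients mod 7: a · b ≡ 2·x + 6. This already has degree < 2, so no reduction by f is needed. Hence a · b ≡ 2·x + 6 in F_7[x]/(f).

Final answer: a · b ≡ 2·x + 6 (mod f(x))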